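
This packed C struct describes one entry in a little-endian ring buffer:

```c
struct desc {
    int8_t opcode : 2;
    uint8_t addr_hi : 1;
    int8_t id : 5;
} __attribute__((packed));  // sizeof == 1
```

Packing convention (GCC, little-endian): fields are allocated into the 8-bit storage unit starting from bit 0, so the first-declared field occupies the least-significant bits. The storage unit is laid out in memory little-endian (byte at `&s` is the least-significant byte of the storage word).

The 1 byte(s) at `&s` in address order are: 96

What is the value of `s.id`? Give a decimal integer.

-14

[0]=0x96 (little-endian) → word 0x96
opcode:2 @ bit 0 → (0x96>>0)&0x3 = 0x2
addr_hi:1 @ bit 2 → (0x96>>2)&0x1 = 0x1
id:5 @ bit 3 → (0x96>>3)&0x1f = 0x12  ←
id signed 5b, MSB=1: 18 - 32 = -14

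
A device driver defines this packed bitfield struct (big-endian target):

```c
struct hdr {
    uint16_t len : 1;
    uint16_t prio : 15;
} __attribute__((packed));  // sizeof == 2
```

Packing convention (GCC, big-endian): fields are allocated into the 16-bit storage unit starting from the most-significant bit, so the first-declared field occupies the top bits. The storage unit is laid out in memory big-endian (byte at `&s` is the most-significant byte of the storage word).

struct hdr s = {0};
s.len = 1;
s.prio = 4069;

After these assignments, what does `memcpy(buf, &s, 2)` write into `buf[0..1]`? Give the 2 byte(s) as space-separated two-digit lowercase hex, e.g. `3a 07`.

8f e5

[15+:1] len=1 & 0x1 = 0x1; word=0x8000
[0+:15] prio=4069 & 0x7fff = 0xfe5; word=0x8fe5
word = 0x8fe5 → big-endian bytes:
  [0]=0x8f  [1]=0xe5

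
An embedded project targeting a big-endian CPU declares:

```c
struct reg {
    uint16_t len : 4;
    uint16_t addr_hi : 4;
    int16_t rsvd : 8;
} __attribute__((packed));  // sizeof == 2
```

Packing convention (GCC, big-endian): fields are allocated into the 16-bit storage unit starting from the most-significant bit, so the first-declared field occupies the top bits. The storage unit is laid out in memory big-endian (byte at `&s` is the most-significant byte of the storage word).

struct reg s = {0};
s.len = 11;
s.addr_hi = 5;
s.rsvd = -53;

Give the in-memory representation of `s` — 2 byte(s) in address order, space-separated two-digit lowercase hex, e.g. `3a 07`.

[12+:4] len=11 & 0xf = 0xb; word=0xb000
[8+:4] addr_hi=5 & 0xf = 0x5; word=0xb500
[0+:8] rsvd=-53 & 0xff = 0xcb; word=0xb5cb
word = 0xb5cb → big-endian bytes:
  [0]=0xb5  [1]=0xcb

b5 cb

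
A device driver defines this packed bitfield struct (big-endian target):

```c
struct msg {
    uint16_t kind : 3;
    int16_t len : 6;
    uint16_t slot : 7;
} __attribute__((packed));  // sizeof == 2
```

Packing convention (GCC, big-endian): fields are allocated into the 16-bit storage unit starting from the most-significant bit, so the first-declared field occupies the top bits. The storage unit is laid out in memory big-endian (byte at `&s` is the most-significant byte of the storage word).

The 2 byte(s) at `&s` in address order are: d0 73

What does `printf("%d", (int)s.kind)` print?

[0]=0xd0 [1]=0x73 (big-endian) → word 0xd073
kind:3 @ bit 13 → (0xd073>>13)&0x7 = 0x6  ←
len:6 @ bit 7 → (0xd073>>7)&0x3f = 0x20
slot:7 @ bit 0 → (0xd073>>0)&0x7f = 0x73

6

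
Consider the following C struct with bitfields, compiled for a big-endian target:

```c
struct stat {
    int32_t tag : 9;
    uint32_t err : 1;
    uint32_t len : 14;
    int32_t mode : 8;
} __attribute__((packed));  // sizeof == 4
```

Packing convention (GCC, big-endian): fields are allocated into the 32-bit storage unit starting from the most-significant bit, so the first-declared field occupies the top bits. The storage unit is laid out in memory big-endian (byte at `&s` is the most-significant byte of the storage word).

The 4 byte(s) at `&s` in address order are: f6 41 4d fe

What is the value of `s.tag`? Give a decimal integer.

[0]=0xf6 [1]=0x41 [2]=0x4d [3]=0xfe (big-endian) → word 0xf6414dfe
tag:9 @ bit 23 → (0xf6414dfe>>23)&0x1ff = 0x1ec  ←
err:1 @ bit 22 → (0xf6414dfe>>22)&0x1 = 0x1
len:14 @ bit 8 → (0xf6414dfe>>8)&0x3fff = 0x14d
mode:8 @ bit 0 → (0xf6414dfe>>0)&0xff = 0xfe
tag signed 9b, MSB=1: 492 - 512 = -20

-20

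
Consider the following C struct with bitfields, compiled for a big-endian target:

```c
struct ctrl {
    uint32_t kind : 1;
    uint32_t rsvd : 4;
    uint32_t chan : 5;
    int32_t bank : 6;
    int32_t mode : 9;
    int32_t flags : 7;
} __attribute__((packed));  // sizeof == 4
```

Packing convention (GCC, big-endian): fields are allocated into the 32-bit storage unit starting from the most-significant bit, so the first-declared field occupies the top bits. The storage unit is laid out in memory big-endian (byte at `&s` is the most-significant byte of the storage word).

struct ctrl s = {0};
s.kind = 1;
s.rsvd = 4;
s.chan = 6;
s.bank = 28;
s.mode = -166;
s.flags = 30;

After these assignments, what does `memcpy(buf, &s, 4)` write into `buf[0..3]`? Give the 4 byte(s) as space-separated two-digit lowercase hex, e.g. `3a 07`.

a1 9c ad 1e

[31+:1] kind=1 & 0x1 = 0x1; word=0x80000000
[27+:4] rsvd=4 & 0xf = 0x4; word=0xa0000000
[22+:5] chan=6 & 0x1f = 0x6; word=0xa1800000
[16+:6] bank=28 & 0x3f = 0x1c; word=0xa19c0000
[7+:9] mode=-166 & 0x1ff = 0x15a; word=0xa19cad00
[0+:7] flags=30 & 0x7f = 0x1e; word=0xa19cad1e
word = 0xa19cad1e → big-endian bytes:
  [0]=0xa1  [1]=0x9c  [2]=0xad  [3]=0x1e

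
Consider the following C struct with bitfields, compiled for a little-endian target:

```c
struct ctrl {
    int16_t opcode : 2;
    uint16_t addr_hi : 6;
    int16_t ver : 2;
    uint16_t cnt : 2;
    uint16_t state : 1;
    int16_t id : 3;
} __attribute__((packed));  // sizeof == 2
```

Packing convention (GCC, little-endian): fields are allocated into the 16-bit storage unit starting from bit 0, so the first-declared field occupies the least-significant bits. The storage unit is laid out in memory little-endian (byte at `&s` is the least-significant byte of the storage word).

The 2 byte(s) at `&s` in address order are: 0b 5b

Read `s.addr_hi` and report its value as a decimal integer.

2

[0]=0x0b [1]=0x5b (little-endian) → word 0x5b0b
opcode:2 @ bit 0 → (0x5b0b>>0)&0x3 = 0x3
addr_hi:6 @ bit 2 → (0x5b0b>>2)&0x3f = 0x2  ←
ver:2 @ bit 8 → (0x5b0b>>8)&0x3 = 0x3
cnt:2 @ bit 10 → (0x5b0b>>10)&0x3 = 0x2
state:1 @ bit 12 → (0x5b0b>>12)&0x1 = 0x1
id:3 @ bit 13 → (0x5b0b>>13)&0x7 = 0x2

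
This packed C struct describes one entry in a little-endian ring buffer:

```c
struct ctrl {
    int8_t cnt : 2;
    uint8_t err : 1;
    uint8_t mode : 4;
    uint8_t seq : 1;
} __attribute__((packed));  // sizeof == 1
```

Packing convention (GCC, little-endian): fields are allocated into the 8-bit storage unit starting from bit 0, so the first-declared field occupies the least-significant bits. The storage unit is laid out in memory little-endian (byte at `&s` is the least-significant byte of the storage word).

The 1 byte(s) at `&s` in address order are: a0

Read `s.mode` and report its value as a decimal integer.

4

[0]=0xa0 (little-endian) → word 0xa0
cnt [0+:2] = (word>>0) & 0x3 = 0
err [2+:1] = (word>>2) & 0x1 = 0
mode [3+:4] = (word>>3) & 0xf = 4  ←
seq [7+:1] = (word>>7) & 0x1 = 1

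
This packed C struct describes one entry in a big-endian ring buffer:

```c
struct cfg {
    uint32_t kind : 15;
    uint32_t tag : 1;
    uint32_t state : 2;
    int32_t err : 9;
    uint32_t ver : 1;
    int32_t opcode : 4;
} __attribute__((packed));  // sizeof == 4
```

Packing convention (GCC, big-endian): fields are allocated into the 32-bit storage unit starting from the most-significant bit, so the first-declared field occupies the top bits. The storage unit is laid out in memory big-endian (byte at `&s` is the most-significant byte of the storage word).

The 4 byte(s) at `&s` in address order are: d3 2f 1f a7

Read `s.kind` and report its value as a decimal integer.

27031

[0]=0xd3 [1]=0x2f [2]=0x1f [3]=0xa7 (big-endian) → word 0xd32f1fa7
kind [17+:15] = (word>>17) & 0x7fff = 27031  ←
tag [16+:1] = (word>>16) & 0x1 = 1
state [14+:2] = (word>>14) & 0x3 = 0
err [5+:9] = (word>>5) & 0x1ff = 253
ver [4+:1] = (word>>4) & 0x1 = 0
opcode [0+:4] = (word>>0) & 0xf = 7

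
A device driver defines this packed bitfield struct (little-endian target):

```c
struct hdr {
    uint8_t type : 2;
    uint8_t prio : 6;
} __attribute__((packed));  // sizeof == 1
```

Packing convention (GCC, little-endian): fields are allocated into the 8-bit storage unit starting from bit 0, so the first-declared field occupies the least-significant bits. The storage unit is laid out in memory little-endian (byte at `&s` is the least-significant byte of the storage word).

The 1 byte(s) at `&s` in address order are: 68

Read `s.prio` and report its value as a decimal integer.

26

[0]=0x68 (little-endian) → word 0x68
type:2 @ bit 0 → (0x68>>0)&0x3 = 0x0
prio:6 @ bit 2 → (0x68>>2)&0x3f = 0x1a  ←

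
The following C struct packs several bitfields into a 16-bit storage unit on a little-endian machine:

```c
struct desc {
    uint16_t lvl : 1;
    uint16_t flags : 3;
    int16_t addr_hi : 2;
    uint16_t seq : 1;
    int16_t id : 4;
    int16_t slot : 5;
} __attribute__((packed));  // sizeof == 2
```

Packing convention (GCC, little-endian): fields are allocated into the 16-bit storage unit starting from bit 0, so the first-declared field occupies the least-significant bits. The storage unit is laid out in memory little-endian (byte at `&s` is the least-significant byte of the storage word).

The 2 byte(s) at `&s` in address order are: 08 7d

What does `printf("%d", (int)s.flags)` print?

[0]=0x08 [1]=0x7d (little-endian) → word 0x7d08
lvl [0+:1] = (word>>0) & 0x1 = 0
flags [1+:3] = (word>>1) & 0x7 = 4  ←
addr_hi [4+:2] = (word>>4) & 0x3 = 0
seq [6+:1] = (word>>6) & 0x1 = 0
id [7+:4] = (word>>7) & 0xf = 10
slot [11+:5] = (word>>11) & 0x1f = 15

4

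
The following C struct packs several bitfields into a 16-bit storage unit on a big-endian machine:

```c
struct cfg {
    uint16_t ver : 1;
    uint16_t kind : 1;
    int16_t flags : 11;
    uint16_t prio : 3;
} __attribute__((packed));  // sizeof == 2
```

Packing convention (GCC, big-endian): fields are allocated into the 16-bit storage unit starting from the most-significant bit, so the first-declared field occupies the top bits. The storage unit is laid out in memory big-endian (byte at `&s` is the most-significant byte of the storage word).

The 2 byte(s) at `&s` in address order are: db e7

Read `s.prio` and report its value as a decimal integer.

[0]=0xdb [1]=0xe7 (big-endian) → word 0xdbe7
ver [15+:1] = (word>>15) & 0x1 = 1
kind [14+:1] = (word>>14) & 0x1 = 1
flags [3+:11] = (word>>3) & 0x7ff = 892
prio [0+:3] = (word>>0) & 0x7 = 7  ←

7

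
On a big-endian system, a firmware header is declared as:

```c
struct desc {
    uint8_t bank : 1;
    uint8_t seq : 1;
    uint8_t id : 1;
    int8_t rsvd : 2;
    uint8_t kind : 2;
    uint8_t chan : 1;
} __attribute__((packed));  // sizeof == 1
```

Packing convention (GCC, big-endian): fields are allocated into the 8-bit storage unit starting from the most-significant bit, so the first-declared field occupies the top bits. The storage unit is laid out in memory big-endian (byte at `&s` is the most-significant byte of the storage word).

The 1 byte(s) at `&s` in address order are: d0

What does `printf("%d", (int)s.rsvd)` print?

-2

[0]=0xd0 (big-endian) → word 0xd0
bank:1 @ bit 7 → (0xd0>>7)&0x1 = 0x1
seq:1 @ bit 6 → (0xd0>>6)&0x1 = 0x1
id:1 @ bit 5 → (0xd0>>5)&0x1 = 0x0
rsvd:2 @ bit 3 → (0xd0>>3)&0x3 = 0x2  ←
kind:2 @ bit 1 → (0xd0>>1)&0x3 = 0x0
chan:1 @ bit 0 → (0xd0>>0)&0x1 = 0x0
rsvd signed 2b, MSB=1: 2 - 4 = -2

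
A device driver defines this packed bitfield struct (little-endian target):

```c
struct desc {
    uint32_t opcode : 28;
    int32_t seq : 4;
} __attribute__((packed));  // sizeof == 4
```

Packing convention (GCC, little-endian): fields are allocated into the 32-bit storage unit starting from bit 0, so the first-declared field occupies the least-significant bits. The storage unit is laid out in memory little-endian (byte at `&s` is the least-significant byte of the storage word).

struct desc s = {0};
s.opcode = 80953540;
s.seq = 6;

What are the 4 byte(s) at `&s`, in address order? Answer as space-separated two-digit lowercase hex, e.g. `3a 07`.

opcode (28b) val=80953540 bits=0x4d340c4 at bit 0: 0x04d340c4
seq (4b) val=6 bits=0x6 at bit 28: 0x64d340c4
word = 0x64d340c4 → little-endian bytes:
  [0]=0xc4  [1]=0x40  [2]=0xd3  [3]=0x64

c4 40 d3 64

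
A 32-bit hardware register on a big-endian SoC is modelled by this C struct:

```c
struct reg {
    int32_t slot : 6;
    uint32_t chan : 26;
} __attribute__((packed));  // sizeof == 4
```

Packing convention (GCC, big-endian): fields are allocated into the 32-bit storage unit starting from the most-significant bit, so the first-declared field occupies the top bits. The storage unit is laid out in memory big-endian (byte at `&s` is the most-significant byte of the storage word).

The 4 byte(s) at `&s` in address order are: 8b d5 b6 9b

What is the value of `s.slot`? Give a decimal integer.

-30

[0]=0x8b [1]=0xd5 [2]=0xb6 [3]=0x9b (big-endian) → word 0x8bd5b69b
slot [26+:6] = (word>>26) & 0x3f = 34  ←
chan [0+:26] = (word>>0) & 0x3ffffff = 64337563
slot signed 6b, MSB=1: 34 - 64 = -30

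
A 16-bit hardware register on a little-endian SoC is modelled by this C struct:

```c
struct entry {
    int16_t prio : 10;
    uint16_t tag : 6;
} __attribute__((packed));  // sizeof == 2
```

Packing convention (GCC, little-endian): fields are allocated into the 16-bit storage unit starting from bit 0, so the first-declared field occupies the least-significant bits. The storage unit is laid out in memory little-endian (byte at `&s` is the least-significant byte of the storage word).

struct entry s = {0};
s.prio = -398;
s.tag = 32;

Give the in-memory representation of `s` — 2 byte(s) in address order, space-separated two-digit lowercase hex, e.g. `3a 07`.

72 82

prio:10 = -398 → 0x272 << 0 → word 0x0272
tag:6 = 32 → 0x20 << 10 → word 0x8272
word = 0x8272 → little-endian bytes:
  [0]=0x72  [1]=0x82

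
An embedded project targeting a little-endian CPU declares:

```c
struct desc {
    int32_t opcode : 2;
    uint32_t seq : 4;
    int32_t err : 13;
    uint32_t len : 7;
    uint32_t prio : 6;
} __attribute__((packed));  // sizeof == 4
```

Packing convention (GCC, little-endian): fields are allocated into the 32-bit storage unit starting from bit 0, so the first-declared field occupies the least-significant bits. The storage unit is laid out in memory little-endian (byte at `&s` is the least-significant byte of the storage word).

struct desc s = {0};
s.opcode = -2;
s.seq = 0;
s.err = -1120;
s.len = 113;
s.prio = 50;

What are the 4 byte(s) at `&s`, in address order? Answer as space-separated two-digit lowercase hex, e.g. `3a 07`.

opcode (2b) val=-2 bits=0x2 at bit 0: 0x00000002
seq (4b) val=0 bits=0x0 at bit 2: 0x00000002
err (13b) val=-1120 bits=0x1ba0 at bit 6: 0x0006e802
len (7b) val=113 bits=0x71 at bit 19: 0x038ee802
prio (6b) val=50 bits=0x32 at bit 26: 0xcb8ee802
word = 0xcb8ee802 → little-endian bytes:
  [0]=0x02  [1]=0xe8  [2]=0x8e  [3]=0xcb

02 e8 8e cb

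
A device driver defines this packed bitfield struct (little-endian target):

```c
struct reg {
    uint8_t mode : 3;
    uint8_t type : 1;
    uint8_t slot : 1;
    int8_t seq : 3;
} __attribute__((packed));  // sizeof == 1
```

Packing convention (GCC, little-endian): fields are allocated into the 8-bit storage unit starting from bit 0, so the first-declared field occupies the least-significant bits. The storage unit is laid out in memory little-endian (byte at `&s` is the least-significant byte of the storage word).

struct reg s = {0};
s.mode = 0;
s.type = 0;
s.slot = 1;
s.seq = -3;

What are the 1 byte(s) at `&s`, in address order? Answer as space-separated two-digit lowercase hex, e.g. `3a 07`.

[0+:3] mode=0 & 0x7 = 0x0; word=0x00
[3+:1] type=0 & 0x1 = 0x0; word=0x00
[4+:1] slot=1 & 0x1 = 0x1; word=0x10
[5+:3] seq=-3 & 0x7 = 0x5; word=0xb0
word = 0xb0 → little-endian bytes:
  [0]=0xb0

b0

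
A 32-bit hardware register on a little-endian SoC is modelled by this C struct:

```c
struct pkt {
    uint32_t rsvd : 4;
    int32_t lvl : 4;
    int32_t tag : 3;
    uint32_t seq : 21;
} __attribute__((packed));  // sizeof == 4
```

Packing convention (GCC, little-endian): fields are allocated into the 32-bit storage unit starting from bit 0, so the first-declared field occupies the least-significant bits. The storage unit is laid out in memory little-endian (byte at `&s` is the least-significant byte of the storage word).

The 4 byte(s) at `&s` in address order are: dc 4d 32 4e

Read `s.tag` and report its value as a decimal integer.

[0]=0xdc [1]=0x4d [2]=0x32 [3]=0x4e (little-endian) → word 0x4e324ddc
rsvd [0+:4] = (word>>0) & 0xf = 12
lvl [4+:4] = (word>>4) & 0xf = 13
tag [8+:3] = (word>>8) & 0x7 = 5  ←
seq [11+:21] = (word>>11) & 0x1fffff = 640585
tag signed 3b, MSB=1: 5 - 8 = -3

-3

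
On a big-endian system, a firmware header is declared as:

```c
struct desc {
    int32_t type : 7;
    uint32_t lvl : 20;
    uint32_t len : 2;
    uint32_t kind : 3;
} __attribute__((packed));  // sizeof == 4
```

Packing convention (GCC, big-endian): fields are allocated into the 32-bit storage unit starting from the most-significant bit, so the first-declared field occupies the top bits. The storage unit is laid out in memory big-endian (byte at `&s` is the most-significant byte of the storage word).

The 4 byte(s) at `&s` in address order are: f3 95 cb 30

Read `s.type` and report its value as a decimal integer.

-7

[0]=0xf3 [1]=0x95 [2]=0xcb [3]=0x30 (big-endian) → word 0xf395cb30
type:7 @ bit 25 → (0xf395cb30>>25)&0x7f = 0x79  ←
lvl:20 @ bit 5 → (0xf395cb30>>5)&0xfffff = 0xcae59
len:2 @ bit 3 → (0xf395cb30>>3)&0x3 = 0x2
kind:3 @ bit 0 → (0xf395cb30>>0)&0x7 = 0x0
type signed 7b, MSB=1: 121 - 128 = -7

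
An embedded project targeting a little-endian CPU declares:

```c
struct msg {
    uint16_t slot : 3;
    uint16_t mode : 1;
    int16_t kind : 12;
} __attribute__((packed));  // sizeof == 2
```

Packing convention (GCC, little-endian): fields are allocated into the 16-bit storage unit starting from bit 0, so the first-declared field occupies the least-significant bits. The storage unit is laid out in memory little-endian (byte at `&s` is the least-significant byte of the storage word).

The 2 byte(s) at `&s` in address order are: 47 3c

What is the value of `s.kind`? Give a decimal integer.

[0]=0x47 [1]=0x3c (little-endian) → word 0x3c47
slot:3 @ bit 0 → (0x3c47>>0)&0x7 = 0x7
mode:1 @ bit 3 → (0x3c47>>3)&0x1 = 0x0
kind:12 @ bit 4 → (0x3c47>>4)&0xfff = 0x3c4  ←
kind signed 12b, MSB=0: value = 964

964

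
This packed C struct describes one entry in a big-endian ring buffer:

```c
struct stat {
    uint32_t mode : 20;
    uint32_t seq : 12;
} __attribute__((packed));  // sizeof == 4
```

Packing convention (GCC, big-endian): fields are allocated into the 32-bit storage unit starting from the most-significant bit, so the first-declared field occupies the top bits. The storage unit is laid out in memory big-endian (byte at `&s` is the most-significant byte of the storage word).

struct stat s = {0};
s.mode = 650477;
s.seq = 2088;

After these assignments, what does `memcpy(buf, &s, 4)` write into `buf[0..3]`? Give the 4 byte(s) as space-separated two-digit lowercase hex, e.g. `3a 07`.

9e ce d8 28

mode:20 = 650477 → 0x9eced << 12 → word 0x9eced000
seq:12 = 2088 → 0x828 << 0 → word 0x9eced828
word = 0x9eced828 → big-endian bytes:
  [0]=0x9e  [1]=0xce  [2]=0xd8  [3]=0x28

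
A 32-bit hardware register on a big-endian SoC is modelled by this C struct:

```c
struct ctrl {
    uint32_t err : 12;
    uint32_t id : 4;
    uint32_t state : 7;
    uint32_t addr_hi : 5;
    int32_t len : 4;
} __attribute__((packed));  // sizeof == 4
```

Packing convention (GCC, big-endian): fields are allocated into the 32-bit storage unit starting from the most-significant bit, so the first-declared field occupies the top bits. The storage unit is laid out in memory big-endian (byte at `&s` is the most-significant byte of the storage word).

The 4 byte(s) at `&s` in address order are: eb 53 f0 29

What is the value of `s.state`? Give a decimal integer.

120

[0]=0xeb [1]=0x53 [2]=0xf0 [3]=0x29 (big-endian) → word 0xeb53f029
err:12 @ bit 20 → (0xeb53f029>>20)&0xfff = 0xeb5
id:4 @ bit 16 → (0xeb53f029>>16)&0xf = 0x3
state:7 @ bit 9 → (0xeb53f029>>9)&0x7f = 0x78  ←
addr_hi:5 @ bit 4 → (0xeb53f029>>4)&0x1f = 0x2
len:4 @ bit 0 → (0xeb53f029>>0)&0xf = 0x9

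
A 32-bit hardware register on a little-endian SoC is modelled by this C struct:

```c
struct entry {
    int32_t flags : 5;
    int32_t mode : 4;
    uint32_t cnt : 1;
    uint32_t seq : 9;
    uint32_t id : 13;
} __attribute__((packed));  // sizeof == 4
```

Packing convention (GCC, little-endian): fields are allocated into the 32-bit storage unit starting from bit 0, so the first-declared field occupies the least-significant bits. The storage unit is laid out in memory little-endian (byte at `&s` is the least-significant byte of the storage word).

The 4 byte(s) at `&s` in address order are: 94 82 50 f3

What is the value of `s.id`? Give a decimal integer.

7786

[0]=0x94 [1]=0x82 [2]=0x50 [3]=0xf3 (little-endian) → word 0xf3508294
flags [0+:5] = (word>>0) & 0x1f = 20
mode [5+:4] = (word>>5) & 0xf = 4
cnt [9+:1] = (word>>9) & 0x1 = 1
seq [10+:9] = (word>>10) & 0x1ff = 32
id [19+:13] = (word>>19) & 0x1fff = 7786  ←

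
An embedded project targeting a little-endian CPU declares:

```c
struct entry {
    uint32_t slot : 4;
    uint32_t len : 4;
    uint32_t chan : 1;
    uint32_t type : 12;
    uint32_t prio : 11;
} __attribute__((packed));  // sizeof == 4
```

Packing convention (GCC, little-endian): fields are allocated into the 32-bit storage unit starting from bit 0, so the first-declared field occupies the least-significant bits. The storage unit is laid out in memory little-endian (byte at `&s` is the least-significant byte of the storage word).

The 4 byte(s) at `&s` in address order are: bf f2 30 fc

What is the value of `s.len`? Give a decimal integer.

11

[0]=0xbf [1]=0xf2 [2]=0x30 [3]=0xfc (little-endian) → word 0xfc30f2bf
slot [0+:4] = (word>>0) & 0xf = 15
len [4+:4] = (word>>4) & 0xf = 11  ←
chan [8+:1] = (word>>8) & 0x1 = 0
type [9+:12] = (word>>9) & 0xfff = 2169
prio [21+:11] = (word>>21) & 0x7ff = 2017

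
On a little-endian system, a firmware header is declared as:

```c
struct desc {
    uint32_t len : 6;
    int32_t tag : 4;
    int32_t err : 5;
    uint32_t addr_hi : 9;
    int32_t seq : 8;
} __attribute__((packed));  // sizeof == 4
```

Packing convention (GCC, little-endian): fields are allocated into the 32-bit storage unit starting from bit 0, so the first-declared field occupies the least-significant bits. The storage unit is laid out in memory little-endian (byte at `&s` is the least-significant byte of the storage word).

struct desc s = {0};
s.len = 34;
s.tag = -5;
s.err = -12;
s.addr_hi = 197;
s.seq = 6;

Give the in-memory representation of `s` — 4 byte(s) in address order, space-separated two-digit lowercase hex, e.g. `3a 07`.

e2 d2 62 06

len (6b) val=34 bits=0x22 at bit 0: 0x00000022
tag (4b) val=-5 bits=0xb at bit 6: 0x000002e2
err (5b) val=-12 bits=0x14 at bit 10: 0x000052e2
addr_hi (9b) val=197 bits=0xc5 at bit 15: 0x0062d2e2
seq (8b) val=6 bits=0x6 at bit 24: 0x0662d2e2
word = 0x0662d2e2 → little-endian bytes:
  [0]=0xe2  [1]=0xd2  [2]=0x62  [3]=0x06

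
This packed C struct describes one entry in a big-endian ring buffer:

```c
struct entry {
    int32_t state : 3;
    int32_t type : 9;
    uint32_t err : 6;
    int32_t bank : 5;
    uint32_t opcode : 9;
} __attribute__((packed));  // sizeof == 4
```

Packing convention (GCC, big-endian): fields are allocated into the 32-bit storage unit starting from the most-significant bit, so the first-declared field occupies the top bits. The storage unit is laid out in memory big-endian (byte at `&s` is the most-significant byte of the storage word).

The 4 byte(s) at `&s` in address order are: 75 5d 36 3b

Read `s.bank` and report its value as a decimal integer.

-5

[0]=0x75 [1]=0x5d [2]=0x36 [3]=0x3b (big-endian) → word 0x755d363b
state [29+:3] = (word>>29) & 0x7 = 3
type [20+:9] = (word>>20) & 0x1ff = 341
err [14+:6] = (word>>14) & 0x3f = 52
bank [9+:5] = (word>>9) & 0x1f = 27  ←
opcode [0+:9] = (word>>0) & 0x1ff = 59
bank signed 5b, MSB=1: 27 - 32 = -5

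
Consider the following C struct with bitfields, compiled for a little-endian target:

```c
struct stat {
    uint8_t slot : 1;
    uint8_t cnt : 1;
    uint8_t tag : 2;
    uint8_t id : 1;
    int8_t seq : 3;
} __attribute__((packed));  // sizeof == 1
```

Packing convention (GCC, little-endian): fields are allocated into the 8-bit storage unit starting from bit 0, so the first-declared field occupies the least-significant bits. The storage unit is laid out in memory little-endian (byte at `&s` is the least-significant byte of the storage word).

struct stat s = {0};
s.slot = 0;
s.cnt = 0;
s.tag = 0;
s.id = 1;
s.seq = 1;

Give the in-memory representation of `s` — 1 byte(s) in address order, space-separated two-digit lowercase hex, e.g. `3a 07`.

[0+:1] slot=0 & 0x1 = 0x0; word=0x00
[1+:1] cnt=0 & 0x1 = 0x0; word=0x00
[2+:2] tag=0 & 0x3 = 0x0; word=0x00
[4+:1] id=1 & 0x1 = 0x1; word=0x10
[5+:3] seq=1 & 0x7 = 0x1; word=0x30
word = 0x30 → little-endian bytes:
  [0]=0x30

30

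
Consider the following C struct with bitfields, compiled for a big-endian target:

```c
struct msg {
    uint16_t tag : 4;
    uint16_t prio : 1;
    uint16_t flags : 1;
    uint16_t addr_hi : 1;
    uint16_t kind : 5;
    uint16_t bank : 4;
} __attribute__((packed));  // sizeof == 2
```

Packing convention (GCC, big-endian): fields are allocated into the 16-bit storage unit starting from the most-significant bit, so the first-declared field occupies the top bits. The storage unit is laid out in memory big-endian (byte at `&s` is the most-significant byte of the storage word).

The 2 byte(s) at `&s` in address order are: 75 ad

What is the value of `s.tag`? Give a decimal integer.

7

[0]=0x75 [1]=0xad (big-endian) → word 0x75ad
tag:4 @ bit 12 → (0x75ad>>12)&0xf = 0x7  ←
prio:1 @ bit 11 → (0x75ad>>11)&0x1 = 0x0
flags:1 @ bit 10 → (0x75ad>>10)&0x1 = 0x1
addr_hi:1 @ bit 9 → (0x75ad>>9)&0x1 = 0x0
kind:5 @ bit 4 → (0x75ad>>4)&0x1f = 0x1a
bank:4 @ bit 0 → (0x75ad>>0)&0xf = 0xd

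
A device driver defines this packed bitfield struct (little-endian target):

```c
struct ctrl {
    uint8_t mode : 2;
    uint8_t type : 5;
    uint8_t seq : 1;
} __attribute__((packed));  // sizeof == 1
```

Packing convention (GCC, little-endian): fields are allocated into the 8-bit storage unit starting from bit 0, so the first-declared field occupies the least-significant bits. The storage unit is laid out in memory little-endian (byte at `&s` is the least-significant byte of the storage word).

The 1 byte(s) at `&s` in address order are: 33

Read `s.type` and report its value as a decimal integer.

12

[0]=0x33 (little-endian) → word 0x33
mode [0+:2] = (word>>0) & 0x3 = 3
type [2+:5] = (word>>2) & 0x1f = 12  ←
seq [7+:1] = (word>>7) & 0x1 = 0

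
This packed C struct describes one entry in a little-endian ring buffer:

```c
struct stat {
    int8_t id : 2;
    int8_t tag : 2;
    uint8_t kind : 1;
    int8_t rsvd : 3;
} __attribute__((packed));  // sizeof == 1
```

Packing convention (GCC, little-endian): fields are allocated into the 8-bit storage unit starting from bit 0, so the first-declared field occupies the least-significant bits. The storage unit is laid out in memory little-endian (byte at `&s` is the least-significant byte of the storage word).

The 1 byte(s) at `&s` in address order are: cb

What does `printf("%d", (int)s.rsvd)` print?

-2

[0]=0xcb (little-endian) → word 0xcb
id [0+:2] = (word>>0) & 0x3 = 3
tag [2+:2] = (word>>2) & 0x3 = 2
kind [4+:1] = (word>>4) & 0x1 = 0
rsvd [5+:3] = (word>>5) & 0x7 = 6  ←
rsvd signed 3b, MSB=1: 6 - 8 = -2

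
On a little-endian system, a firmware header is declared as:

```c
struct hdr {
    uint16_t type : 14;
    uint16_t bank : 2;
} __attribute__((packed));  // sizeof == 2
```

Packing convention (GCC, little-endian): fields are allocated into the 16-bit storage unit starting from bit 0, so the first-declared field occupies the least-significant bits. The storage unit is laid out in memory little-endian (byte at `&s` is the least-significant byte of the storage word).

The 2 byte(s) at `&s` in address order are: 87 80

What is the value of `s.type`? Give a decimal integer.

[0]=0x87 [1]=0x80 (little-endian) → word 0x8087
type:14 @ bit 0 → (0x8087>>0)&0x3fff = 0x87  ←
bank:2 @ bit 14 → (0x8087>>14)&0x3 = 0x2

135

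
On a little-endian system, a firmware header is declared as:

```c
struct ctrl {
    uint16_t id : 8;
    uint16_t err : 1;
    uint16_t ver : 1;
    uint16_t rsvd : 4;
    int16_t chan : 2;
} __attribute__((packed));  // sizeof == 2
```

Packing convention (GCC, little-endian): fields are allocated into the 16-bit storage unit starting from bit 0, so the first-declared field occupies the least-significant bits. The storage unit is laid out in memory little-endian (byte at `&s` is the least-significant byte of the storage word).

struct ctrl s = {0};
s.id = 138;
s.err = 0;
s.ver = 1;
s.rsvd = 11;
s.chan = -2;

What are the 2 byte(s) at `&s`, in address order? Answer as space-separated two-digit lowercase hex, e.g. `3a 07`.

id (8b) val=138 bits=0x8a at bit 0: 0x008a
err (1b) val=0 bits=0x0 at bit 8: 0x008a
ver (1b) val=1 bits=0x1 at bit 9: 0x028a
rsvd (4b) val=11 bits=0xb at bit 10: 0x2e8a
chan (2b) val=-2 bits=0x2 at bit 14: 0xae8a
word = 0xae8a → little-endian bytes:
  [0]=0x8a  [1]=0xae

8a ae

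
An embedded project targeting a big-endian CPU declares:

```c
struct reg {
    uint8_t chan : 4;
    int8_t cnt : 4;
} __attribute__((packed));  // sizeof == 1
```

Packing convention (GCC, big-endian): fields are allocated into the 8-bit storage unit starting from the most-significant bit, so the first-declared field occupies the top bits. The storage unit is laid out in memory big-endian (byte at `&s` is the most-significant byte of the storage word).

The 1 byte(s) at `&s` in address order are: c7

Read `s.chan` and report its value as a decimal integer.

12

[0]=0xc7 (big-endian) → word 0xc7
chan [4+:4] = (word>>4) & 0xf = 12  ←
cnt [0+:4] = (word>>0) & 0xf = 7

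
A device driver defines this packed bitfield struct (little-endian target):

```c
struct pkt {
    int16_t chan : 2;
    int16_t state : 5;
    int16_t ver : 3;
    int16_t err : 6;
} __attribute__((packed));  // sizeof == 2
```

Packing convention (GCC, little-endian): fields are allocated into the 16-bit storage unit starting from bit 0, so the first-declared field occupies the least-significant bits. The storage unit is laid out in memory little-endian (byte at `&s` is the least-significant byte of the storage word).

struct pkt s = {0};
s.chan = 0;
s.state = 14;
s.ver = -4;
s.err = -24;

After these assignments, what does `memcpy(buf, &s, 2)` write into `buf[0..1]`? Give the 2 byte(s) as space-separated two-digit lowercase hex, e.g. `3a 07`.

38 a2

chan (2b) val=0 bits=0x0 at bit 0: 0x0000
state (5b) val=14 bits=0xe at bit 2: 0x0038
ver (3b) val=-4 bits=0x4 at bit 7: 0x0238
err (6b) val=-24 bits=0x28 at bit 10: 0xa238
word = 0xa238 → little-endian bytes:
  [0]=0x38  [1]=0xa2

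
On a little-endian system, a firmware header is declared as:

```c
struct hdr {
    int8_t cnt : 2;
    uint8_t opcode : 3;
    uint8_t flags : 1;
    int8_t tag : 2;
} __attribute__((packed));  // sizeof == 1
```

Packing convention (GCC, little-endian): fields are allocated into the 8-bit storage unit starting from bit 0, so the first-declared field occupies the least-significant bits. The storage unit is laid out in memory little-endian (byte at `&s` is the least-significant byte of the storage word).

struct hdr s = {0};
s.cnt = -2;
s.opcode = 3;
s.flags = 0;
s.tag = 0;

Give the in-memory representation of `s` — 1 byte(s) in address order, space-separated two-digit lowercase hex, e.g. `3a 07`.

0e

cnt:2 = -2 → 0x2 << 0 → word 0x02
opcode:3 = 3 → 0x3 << 2 → word 0x0e
flags:1 = 0 → 0x0 << 5 → word 0x0e
tag:2 = 0 → 0x0 << 6 → word 0x0e
word = 0x0e → little-endian bytes:
  [0]=0x0e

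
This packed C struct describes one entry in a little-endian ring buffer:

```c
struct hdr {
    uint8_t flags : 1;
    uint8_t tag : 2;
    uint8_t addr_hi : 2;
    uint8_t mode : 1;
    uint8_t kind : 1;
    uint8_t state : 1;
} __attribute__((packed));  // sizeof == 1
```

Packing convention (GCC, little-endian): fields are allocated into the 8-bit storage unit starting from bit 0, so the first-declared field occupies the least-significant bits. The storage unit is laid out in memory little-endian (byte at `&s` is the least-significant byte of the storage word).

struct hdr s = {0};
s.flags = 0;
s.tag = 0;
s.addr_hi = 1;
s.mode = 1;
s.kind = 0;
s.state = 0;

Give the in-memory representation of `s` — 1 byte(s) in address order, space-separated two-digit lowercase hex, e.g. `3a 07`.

28

flags (1b) val=0 bits=0x0 at bit 0: 0x00
tag (2b) val=0 bits=0x0 at bit 1: 0x00
addr_hi (2b) val=1 bits=0x1 at bit 3: 0x08
mode (1b) val=1 bits=0x1 at bit 5: 0x28
kind (1b) val=0 bits=0x0 at bit 6: 0x28
state (1b) val=0 bits=0x0 at bit 7: 0x28
word = 0x28 → little-endian bytes:
  [0]=0x28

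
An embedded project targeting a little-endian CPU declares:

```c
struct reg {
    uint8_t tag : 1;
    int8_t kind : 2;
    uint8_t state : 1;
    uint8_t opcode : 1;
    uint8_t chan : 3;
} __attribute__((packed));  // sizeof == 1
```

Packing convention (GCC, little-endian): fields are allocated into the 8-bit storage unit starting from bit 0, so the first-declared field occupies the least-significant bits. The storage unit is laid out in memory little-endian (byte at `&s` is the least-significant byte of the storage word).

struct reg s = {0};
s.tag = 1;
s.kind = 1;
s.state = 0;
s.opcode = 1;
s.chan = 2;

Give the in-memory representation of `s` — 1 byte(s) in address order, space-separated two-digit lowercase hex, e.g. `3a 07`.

[0+:1] tag=1 & 0x1 = 0x1; word=0x01
[1+:2] kind=1 & 0x3 = 0x1; word=0x03
[3+:1] state=0 & 0x1 = 0x0; word=0x03
[4+:1] opcode=1 & 0x1 = 0x1; word=0x13
[5+:3] chan=2 & 0x7 = 0x2; word=0x53
word = 0x53 → little-endian bytes:
  [0]=0x53

53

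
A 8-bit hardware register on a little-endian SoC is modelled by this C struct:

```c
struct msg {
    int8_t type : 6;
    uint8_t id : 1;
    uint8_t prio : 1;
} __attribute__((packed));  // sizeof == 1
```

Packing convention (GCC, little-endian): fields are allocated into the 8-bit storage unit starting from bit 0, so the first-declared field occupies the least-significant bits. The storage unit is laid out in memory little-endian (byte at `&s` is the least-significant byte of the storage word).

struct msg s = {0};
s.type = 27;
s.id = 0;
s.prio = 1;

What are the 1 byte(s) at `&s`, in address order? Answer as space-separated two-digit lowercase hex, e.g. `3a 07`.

type:6 = 27 → 0x1b << 0 → word 0x1b
id:1 = 0 → 0x0 << 6 → word 0x1b
prio:1 = 1 → 0x1 << 7 → word 0x9b
word = 0x9b → little-endian bytes:
  [0]=0x9b

9b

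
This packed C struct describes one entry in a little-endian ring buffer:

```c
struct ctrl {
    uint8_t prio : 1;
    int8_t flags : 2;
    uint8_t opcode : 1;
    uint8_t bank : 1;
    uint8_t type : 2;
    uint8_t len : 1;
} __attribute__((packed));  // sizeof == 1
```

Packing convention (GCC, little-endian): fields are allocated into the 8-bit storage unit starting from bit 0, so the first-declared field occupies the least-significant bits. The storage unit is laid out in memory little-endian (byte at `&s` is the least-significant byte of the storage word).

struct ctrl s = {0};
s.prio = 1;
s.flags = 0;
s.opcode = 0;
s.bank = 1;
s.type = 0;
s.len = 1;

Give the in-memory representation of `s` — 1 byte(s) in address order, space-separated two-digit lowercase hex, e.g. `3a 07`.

prio:1 = 1 → 0x1 << 0 → word 0x01
flags:2 = 0 → 0x0 << 1 → word 0x01
opcode:1 = 0 → 0x0 << 3 → word 0x01
bank:1 = 1 → 0x1 << 4 → word 0x11
type:2 = 0 → 0x0 << 5 → word 0x11
len:1 = 1 → 0x1 << 7 → word 0x91
word = 0x91 → little-endian bytes:
  [0]=0x91

91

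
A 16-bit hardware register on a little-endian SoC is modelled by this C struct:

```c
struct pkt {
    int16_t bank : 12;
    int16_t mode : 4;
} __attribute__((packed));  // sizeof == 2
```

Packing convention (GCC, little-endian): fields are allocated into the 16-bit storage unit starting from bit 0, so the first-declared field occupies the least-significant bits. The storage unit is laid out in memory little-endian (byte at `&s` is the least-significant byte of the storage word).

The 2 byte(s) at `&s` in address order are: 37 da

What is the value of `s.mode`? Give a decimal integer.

-3

[0]=0x37 [1]=0xda (little-endian) → word 0xda37
bank:12 @ bit 0 → (0xda37>>0)&0xfff = 0xa37
mode:4 @ bit 12 → (0xda37>>12)&0xf = 0xd  ←
mode signed 4b, MSB=1: 13 - 16 = -3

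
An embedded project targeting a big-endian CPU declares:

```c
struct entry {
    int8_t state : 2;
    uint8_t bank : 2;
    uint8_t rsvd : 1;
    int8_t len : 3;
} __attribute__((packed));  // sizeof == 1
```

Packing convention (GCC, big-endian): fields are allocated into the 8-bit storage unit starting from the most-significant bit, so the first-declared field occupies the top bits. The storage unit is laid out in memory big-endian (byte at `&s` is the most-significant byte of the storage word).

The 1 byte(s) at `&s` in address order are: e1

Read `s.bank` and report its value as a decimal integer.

2

[0]=0xe1 (big-endian) → word 0xe1
state [6+:2] = (word>>6) & 0x3 = 3
bank [4+:2] = (word>>4) & 0x3 = 2  ←
rsvd [3+:1] = (word>>3) & 0x1 = 0
len [0+:3] = (word>>0) & 0x7 = 1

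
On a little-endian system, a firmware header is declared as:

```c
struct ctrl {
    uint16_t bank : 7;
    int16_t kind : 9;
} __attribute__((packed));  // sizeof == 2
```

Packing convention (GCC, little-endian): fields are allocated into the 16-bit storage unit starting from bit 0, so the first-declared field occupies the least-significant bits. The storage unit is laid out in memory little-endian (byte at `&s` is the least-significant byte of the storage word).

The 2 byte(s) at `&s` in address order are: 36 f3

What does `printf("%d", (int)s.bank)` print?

54

[0]=0x36 [1]=0xf3 (little-endian) → word 0xf336
bank:7 @ bit 0 → (0xf336>>0)&0x7f = 0x36  ←
kind:9 @ bit 7 → (0xf336>>7)&0x1ff = 0x1e6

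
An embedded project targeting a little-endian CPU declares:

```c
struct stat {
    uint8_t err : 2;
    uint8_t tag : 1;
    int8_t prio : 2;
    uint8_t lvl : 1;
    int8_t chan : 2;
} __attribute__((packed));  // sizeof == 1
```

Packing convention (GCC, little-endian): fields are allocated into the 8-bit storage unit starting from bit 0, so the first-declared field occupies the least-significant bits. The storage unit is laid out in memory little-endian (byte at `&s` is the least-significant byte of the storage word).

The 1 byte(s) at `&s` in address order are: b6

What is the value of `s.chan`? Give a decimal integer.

-2

[0]=0xb6 (little-endian) → word 0xb6
err [0+:2] = (word>>0) & 0x3 = 2
tag [2+:1] = (word>>2) & 0x1 = 1
prio [3+:2] = (word>>3) & 0x3 = 2
lvl [5+:1] = (word>>5) & 0x1 = 1
chan [6+:2] = (word>>6) & 0x3 = 2  ←
chan signed 2b, MSB=1: 2 - 4 = -2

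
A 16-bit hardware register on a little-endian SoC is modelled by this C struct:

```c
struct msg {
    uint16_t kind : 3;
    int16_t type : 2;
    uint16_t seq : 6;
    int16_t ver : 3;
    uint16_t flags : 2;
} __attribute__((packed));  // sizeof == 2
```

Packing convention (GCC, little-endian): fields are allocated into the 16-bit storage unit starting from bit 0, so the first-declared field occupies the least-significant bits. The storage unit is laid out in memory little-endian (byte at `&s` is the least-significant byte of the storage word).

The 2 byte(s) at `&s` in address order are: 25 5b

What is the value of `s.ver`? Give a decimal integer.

[0]=0x25 [1]=0x5b (little-endian) → word 0x5b25
kind [0+:3] = (word>>0) & 0x7 = 5
type [3+:2] = (word>>3) & 0x3 = 0
seq [5+:6] = (word>>5) & 0x3f = 25
ver [11+:3] = (word>>11) & 0x7 = 3  ←
flags [14+:2] = (word>>14) & 0x3 = 1
ver signed 3b, MSB=0: value = 3

3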